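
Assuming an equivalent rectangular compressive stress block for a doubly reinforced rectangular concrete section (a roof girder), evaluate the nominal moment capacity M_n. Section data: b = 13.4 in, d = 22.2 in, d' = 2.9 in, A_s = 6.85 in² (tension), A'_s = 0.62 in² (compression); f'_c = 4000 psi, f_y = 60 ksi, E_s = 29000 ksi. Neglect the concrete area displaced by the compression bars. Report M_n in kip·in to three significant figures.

Assume both steels yield.
a = (A_s − A'_s) f_y/(0.85 f'_c b) = (6.85 − 0.62) × 60/(0.85 × 4 × 13.4) = 8.205 in.
c = a/β₁ = 8.205/0.85 = 9.653 in; ε'_s = 0.003(c − d')/c = 0.0021 ≥ ε_y = 0.0021, so the compression steel yields.
M_n = (A_s − A'_s) f_y (d − a/2) + A'_s f_y (d − d') = 373.8 × (22.2 − 4.1025) + 37.2 × (22.2 − 2.9) = 6764.8 + 718.0 = 7482.8 kip·in.

M_n ≈ 7480 kip·in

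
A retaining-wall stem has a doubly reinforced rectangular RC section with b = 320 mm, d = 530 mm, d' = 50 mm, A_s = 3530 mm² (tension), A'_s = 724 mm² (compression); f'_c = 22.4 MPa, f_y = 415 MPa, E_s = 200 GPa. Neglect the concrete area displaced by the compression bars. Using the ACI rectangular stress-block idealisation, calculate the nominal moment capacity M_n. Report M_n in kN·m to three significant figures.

Assume both tension and compression steel yield.
Net tension couple steel: A_s − A'_s = 2806 mm².
a = (A_s − A'_s) f_y / (0.85 f'_c b) = 1164490/(0.85 × 22.4 × 320) = 191.13 mm.
c = a/β₁ = 191.13/0.85 = 224.86 mm; ε'_s = 0.003(c − d')/c = 0.0023 ≥ f_y/E_s = 0.0021, so compression steel does yield.
M_n = (A_s − A'_s) f_y (d − a/2) + A'_s f_y (d − d') = [1164490 × (530 − 95.565) + 300460 × (530 − 50)] × 10⁻⁶ = 505.90 + 144.22 = 650.12 kN·m.

M_n ≈ 650 kN·m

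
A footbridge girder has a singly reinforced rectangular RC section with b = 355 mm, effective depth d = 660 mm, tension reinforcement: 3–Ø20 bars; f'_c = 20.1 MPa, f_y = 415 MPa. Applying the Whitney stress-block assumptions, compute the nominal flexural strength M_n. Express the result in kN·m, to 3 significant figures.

A_s = 3 × 314 = 942 mm².
T = A_s f_y = 942 × 415 = 390930 N = 390.93 kN.
From C = T: a = T/(0.85 f'_c b) = 390930/(0.85 × 20.1 × 355) = 64.45 mm.
M_n = T(d − a/2) = 390.93 kN × (660 − 32.225) mm = 245.42 kN·m.

M_n ≈ 245 kN·m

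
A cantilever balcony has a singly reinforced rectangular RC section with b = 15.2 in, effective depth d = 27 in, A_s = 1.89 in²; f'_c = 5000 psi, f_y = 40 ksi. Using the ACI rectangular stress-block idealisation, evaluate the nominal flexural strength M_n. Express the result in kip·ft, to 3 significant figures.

T = A_s f_y = 1.89 × 40 = 75.6 kips.
a = T/(0.85 f'_c b) = 75.6/(0.85 × 5 × 15.2) = 1.170 in.
M_n = T(d − a/2) = 75.6 × (27 − 0.585) = 1997.0 kip·in = 1997.0/12 = 166.42 kip·ft.

M_n ≈ 166 kip·ft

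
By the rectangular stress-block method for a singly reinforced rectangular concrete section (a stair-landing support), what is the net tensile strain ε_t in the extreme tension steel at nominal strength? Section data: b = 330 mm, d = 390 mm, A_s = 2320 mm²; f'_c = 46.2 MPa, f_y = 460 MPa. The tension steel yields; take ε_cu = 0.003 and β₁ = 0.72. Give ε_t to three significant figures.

ε_t ≈ 0.00723

a = A_s f_y/(0.85 f'_c b) = 82.35 mm.
β₁ = 0.72, so c = a/β₁ = 82.35/0.72 = 114.38 mm.
From the linear strain diagram with ε_cu = 0.003: ε_t = 0.003 (d − c)/c = 0.003 × (390 − 114.38)/114.38 = 0.00723.
Since ε_t ≥ 0.005, the section is tension-controlled.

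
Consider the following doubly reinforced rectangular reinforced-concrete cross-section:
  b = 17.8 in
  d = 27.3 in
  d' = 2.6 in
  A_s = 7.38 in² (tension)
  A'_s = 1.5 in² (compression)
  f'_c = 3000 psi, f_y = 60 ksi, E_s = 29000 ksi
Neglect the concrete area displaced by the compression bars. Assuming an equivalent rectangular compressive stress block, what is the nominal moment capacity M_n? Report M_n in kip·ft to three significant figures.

M_n ≈ 874 kip·ft

Assume both steels yield.
a = (A_s − A'_s) f_y/(0.85 f'_c b) = (7.38 − 1.5) × 60/(0.85 × 3 × 17.8) = 7.773 in.
c = a/β₁ = 7.773/0.85 = 9.145 in; ε'_s = 0.003(c − d')/c = 0.0021 ≥ ε_y = 0.0021, so the compression steel yields.
M_n = (A_s − A'_s) f_y (d − a/2) + A'_s f_y (d − d') = 352.8 × (27.3 − 3.8865) + 90 × (27.3 − 2.6) = 8260.3 + 2223.0 = 10483.3 kip·in = 10483.3/12 = 873.61 kip·ft.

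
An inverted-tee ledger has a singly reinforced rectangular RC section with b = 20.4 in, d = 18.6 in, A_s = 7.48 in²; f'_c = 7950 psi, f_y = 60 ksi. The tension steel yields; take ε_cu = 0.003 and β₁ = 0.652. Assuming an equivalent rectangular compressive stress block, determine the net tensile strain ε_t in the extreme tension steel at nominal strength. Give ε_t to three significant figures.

ε_t ≈ 0.00817

a = A_s f_y/(0.85 f'_c b) = 3.256 in.
β₁ = 0.652, so c = a/β₁ = 3.256/0.652 = 4.994 in.
From the linear strain diagram with ε_cu = 0.003: ε_t = 0.003 (d − c)/c = 0.003 × (18.6 − 4.994)/4.994 = 0.00817.
Since ε_t ≥ 0.005, the section is tension-controlled.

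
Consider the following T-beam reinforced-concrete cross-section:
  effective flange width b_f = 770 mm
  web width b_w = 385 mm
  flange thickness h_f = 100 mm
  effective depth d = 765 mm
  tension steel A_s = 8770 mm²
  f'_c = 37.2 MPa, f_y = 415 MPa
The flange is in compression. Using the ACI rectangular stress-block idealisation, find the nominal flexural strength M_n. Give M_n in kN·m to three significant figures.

M_n ≈ 2480 kN·m

Tension: T = A_s f_y = 8770 × 415 = 3639550 N.
Try a within the flange: a = T/(0.85 f'_c b_f) = 3639550/(0.85 × 37.2 × 770) = 149.48 mm.
a = 149.48 > h_f = 100 mm: the block extends into the web. Split into flange-overhang and web parts.
C_f = 0.85 f'_c (b_f − b_w) h_f = 0.85 × 37.2 × (770 − 385) × 100 = 1217370 N.
Remaining web compression depth: a_w = (T − C_f)/(0.85 f'_c b_w) = (3639550 − 1217370)/(0.85 × 37.2 × 385) = 198.97 mm.
M_n = C_f(d − h_f/2) + (T − C_f)(d − a_w/2) = 1217370 × (765 − 50) + 2422180 × (765 − 99.485) = 870.42 + 1612.00 = 2482.42 × 10⁶ N·mm.
M_n = 2482.42 kN·m.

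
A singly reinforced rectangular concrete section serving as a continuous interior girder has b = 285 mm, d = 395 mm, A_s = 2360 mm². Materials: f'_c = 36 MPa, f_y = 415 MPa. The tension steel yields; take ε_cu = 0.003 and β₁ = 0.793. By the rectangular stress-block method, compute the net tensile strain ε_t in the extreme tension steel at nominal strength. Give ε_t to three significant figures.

ε_t ≈ 0.00537

a = A_s f_y/(0.85 f'_c b) = 112.30 mm.
β₁ = 0.793, so c = a/β₁ = 112.30/0.793 = 141.61 mm.
From the linear strain diagram with ε_cu = 0.003: ε_t = 0.003 (d − c)/c = 0.003 × (395 − 141.61)/141.61 = 0.00537.
Since ε_t ≥ 0.005, the section is tension-controlled.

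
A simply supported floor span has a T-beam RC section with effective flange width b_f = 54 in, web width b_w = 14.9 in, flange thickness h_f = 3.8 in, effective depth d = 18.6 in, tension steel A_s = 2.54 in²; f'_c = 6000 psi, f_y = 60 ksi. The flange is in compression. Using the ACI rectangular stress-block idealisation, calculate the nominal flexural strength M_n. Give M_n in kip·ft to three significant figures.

M_n ≈ 233 kip·ft

Tension: T = A_s f_y = 2.54 × 60 = 152.4 kips.
Try a within the flange: a = T/(0.85 f'_c b_f) = 152.4/(0.85 × 6 × 54) = 0.553 in.
Since a = 0.553 ≤ h_f = 3.8 in, the stress block lies entirely in the flange; analyse as a rectangular beam of width b_f.
M_n = T(d − a/2) = 152.4 × (18.6 − 0.2765) = 2792.5 kip·in.
M_n = 2792.5/12 = 232.71 kip·ft.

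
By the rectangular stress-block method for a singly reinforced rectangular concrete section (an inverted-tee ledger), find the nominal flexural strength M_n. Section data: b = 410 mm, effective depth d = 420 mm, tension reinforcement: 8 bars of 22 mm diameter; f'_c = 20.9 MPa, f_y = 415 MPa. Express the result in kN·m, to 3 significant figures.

A_s = 8 × 380 = 3040 mm².
T = A_s f_y = 3040 × 415 = 1261600 N = 1261.6 kN.
From C = T: a = T/(0.85 f'_c b) = 1261600/(0.85 × 20.9 × 410) = 173.21 mm.
M_n = T(d − a/2) = 1261.6 kN × (420 − 86.605) mm = 420.61 kN·m.

M_n ≈ 421 kN·m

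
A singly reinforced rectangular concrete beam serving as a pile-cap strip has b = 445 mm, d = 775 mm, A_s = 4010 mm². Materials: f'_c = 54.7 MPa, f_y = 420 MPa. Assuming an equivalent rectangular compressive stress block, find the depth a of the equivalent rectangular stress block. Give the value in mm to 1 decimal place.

T = A_s f_y = 4010 × 420 = 1684200 N = 1684.2 kN.
Setting C = 0.85 f'_c a b equal to T: a = 1684200/(0.85 × 54.7 × 445) = 81.4 mm.

a ≈ 81.4 mm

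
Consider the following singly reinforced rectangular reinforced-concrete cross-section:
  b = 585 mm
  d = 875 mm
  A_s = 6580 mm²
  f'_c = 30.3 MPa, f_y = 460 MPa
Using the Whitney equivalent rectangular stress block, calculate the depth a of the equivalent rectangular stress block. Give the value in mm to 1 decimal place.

T = A_s f_y = 6580 × 460 = 3026800 N = 3026.8 kN.
Setting C = 0.85 f'_c a b equal to T: a = 3026800/(0.85 × 30.3 × 585) = 200.9 mm.

a ≈ 200.9 mm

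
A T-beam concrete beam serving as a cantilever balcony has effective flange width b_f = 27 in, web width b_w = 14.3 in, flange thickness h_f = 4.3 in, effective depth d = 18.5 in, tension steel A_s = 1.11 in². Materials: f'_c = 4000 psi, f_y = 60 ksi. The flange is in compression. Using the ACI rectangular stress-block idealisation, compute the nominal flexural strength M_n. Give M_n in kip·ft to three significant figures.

M_n ≈ 101 kip·ft

Tension: T = A_s f_y = 1.11 × 60 = 66.6 kips.
Try a within the flange: a = T/(0.85 f'_c b_f) = 66.6/(0.85 × 4 × 27) = 0.725 in.
Since a = 0.725 ≤ h_f = 4.3 in, the stress block lies entirely in the flange; analyse as a rectangular beam of width b_f.
M_n = T(d − a/2) = 66.6 × (18.5 − 0.3625) = 1208.0 kip·in.
M_n = 1208.0/12 = 100.67 kip·ft.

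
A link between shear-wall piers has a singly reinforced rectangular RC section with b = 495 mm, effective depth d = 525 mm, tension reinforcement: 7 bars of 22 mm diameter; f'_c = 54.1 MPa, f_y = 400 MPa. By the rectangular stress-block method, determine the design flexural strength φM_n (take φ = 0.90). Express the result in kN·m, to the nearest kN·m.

A_s = 7 × 380 = 2660 mm².
T = A_s f_y = 2660 × 400 = 1064000 N = 1064 kN.
From C = T: a = T/(0.85 f'_c b) = 1064000/(0.85 × 54.1 × 495) = 46.74 mm.
M_n = T(d − a/2) = 1064 kN × (525 − 23.37) mm = 533.73 kN·m.
φM_n = 0.90 × 533.73 = 480.36 kN·m.

φM_n ≈ 480 kN·m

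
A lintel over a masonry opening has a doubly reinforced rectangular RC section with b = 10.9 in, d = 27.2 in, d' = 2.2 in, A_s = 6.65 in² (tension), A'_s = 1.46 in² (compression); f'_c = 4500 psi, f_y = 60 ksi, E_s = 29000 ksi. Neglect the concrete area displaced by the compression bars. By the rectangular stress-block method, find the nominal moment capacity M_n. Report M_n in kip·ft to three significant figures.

Assume both steels yield.
a = (A_s − A'_s) f_y/(0.85 f'_c b) = (6.65 − 1.46) × 60/(0.85 × 4.5 × 10.9) = 7.469 in.
c = a/β₁ = 7.469/0.825 = 9.053 in; ε'_s = 0.003(c − d')/c = 0.0023 ≥ ε_y = 0.0021, so the compression steel yields.
M_n = (A_s − A'_s) f_y (d − a/2) + A'_s f_y (d − d') = 311.4 × (27.2 − 3.7345) + 87.6 × (27.2 − 2.2) = 7307.2 + 2190.0 = 9497.2 kip·in = 9497.2/12 = 791.43 kip·ft.

M_n ≈ 791 kip·ft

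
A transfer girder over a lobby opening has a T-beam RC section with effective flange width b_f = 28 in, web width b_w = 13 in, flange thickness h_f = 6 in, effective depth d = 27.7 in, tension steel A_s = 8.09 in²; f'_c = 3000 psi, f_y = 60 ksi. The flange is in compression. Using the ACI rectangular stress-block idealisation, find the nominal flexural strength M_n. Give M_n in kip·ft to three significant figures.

Tension: T = A_s f_y = 8.09 × 60 = 485.4 kips.
Try a within the flange: a = T/(0.85 f'_c b_f) = 485.4/(0.85 × 3 × 28) = 6.798 in.
a = 6.798 > h_f = 6 in: the block extends into the web. Split into flange-overhang and web parts.
C_f = 0.85 f'_c (b_f − b_w) h_f = 0.85 × 3 × (28 − 13) × 6 = 229.5 kips.
Remaining web compression depth: a_w = (T − C_f)/(0.85 f'_c b_w) = (485.4 − 229.5)/(0.85 × 3 × 13) = 7.719 in.
M_n = C_f(d − h_f/2) + (T − C_f)(d − a_w/2) = 229.5 × (27.7 − 3) + 255.9 × (27.7 − 3.8595) = 5668.7 + 6100.8 = 11769.5 kip·in.
M_n = 11769.5/12 = 980.79 kip·ft.

M_n ≈ 981 kip·ft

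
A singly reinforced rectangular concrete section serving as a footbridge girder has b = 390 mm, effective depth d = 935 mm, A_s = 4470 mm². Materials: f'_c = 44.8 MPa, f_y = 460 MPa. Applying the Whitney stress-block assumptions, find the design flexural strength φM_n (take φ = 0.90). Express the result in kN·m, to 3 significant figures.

T = A_s f_y = 4470 × 460 = 2056200 N = 2056.2 kN.
From C = T: a = T/(0.85 f'_c b) = 2056200/(0.85 × 44.8 × 390) = 138.45 mm.
M_n = T(d − a/2) = 2056.2 kN × (935 − 69.225) mm = 1780.21 kN·m.
φM_n = 0.90 × 1780.21 = 1602.19 kN·m.

φM_n ≈ 1600 kN·m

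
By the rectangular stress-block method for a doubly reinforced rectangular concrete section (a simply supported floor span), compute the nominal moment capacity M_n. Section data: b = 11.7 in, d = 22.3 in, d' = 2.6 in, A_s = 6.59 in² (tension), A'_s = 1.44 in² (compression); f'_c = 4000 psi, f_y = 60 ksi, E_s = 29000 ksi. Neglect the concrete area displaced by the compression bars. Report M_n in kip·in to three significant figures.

Assume both steels yield.
a = (A_s − A'_s) f_y/(0.85 f'_c b) = (6.59 − 1.44) × 60/(0.85 × 4 × 11.7) = 7.768 in.
c = a/β₁ = 7.768/0.85 = 9.139 in; ε'_s = 0.003(c − d')/c = 0.0021 ≥ ε_y = 0.0021, so the compression steel yields.
M_n = (A_s − A'_s) f_y (d − a/2) + A'_s f_y (d − d') = 309 × (22.3 − 3.884) + 86.4 × (22.3 − 2.6) = 5690.5 + 1702.1 = 7392.6 kip·in.

M_n ≈ 7390 kip·in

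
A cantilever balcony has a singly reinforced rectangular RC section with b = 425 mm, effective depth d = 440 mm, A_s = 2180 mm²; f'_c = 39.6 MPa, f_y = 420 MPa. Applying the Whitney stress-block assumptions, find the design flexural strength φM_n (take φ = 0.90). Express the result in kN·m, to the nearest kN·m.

T = A_s f_y = 2180 × 420 = 915600 N = 915.6 kN.
From C = T: a = T/(0.85 f'_c b) = 915600/(0.85 × 39.6 × 425) = 64.00 mm.
M_n = T(d − a/2) = 915.6 kN × (440 − 32) mm = 373.56 kN·m.
φM_n = 0.90 × 373.56 = 336.20 kN·m.

φM_n ≈ 336 kN·m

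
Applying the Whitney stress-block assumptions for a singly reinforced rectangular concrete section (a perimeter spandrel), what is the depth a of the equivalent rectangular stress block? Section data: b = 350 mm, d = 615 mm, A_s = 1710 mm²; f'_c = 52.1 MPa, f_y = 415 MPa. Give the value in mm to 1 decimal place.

a ≈ 45.8 mm

T = A_s f_y = 1710 × 415 = 709650 N = 709.65 kN.
Setting C = 0.85 f'_c a b equal to T: a = 709650/(0.85 × 52.1 × 350) = 45.8 mm.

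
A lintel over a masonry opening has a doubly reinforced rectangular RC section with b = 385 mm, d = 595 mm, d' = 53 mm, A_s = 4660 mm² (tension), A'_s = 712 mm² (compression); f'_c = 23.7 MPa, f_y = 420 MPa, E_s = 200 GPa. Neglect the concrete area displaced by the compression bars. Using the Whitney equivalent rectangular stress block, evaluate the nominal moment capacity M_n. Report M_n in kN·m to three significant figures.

Assume both tension and compression steel yield.
Net tension couple steel: A_s − A'_s = 3948 mm².
a = (A_s − A'_s) f_y / (0.85 f'_c b) = 1658160/(0.85 × 23.7 × 385) = 213.80 mm.
c = a/β₁ = 213.80/0.85 = 251.53 mm; ε'_s = 0.003(c − d')/c = 0.0024 ≥ f_y/E_s = 0.0021, so compression steel does yield.
M_n = (A_s − A'_s) f_y (d − a/2) + A'_s f_y (d − d') = [1658160 × (595 − 106.9) + 299040 × (595 − 53)] × 10⁻⁶ = 809.35 + 162.08 = 971.43 kN·m.

M_n ≈ 971 kN·m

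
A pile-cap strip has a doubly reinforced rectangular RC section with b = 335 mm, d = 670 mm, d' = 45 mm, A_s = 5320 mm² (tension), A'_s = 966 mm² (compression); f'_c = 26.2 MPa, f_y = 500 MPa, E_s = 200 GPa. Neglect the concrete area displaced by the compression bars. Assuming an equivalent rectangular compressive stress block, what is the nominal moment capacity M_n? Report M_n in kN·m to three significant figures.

Assume both tension and compression steel yield.
Net tension couple steel: A_s − A'_s = 4354 mm².
a = (A_s − A'_s) f_y / (0.85 f'_c b) = 2177000/(0.85 × 26.2 × 335) = 291.81 mm.
c = a/β₁ = 291.81/0.85 = 343.31 mm; ε'_s = 0.003(c − d')/c = 0.0026 ≥ f_y/E_s = 0.0025, so compression steel does yield.
M_n = (A_s − A'_s) f_y (d − a/2) + A'_s f_y (d − d') = [2177000 × (670 − 145.905) + 483000 × (670 − 45)] × 10⁻⁶ = 1140.95 + 301.88 = 1442.83 kN·m.

M_n ≈ 1440 kN·m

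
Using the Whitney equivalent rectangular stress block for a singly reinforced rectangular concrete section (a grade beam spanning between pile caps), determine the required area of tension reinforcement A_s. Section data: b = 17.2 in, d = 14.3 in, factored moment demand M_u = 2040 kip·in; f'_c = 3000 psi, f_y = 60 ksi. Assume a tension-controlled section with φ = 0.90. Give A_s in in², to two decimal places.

M_n = M_u/φ = 2040/0.90 = 2266.67 kip·in.
From M_n = 0.85 f'_c a b (d − a/2):
a = d − √(d² − 2M_n/(0.85 f'_c b)) = 14.3 − √(14.3² − 2 × 2266.67/(0.85 × 3 × 17.2)) = 4.244 in.
A_s = 0.85 f'_c a b / f_y = 0.85 × 3 × 4.244 × 17.2 / 60 = 3.102 in².

A_s ≈ 3.10 in²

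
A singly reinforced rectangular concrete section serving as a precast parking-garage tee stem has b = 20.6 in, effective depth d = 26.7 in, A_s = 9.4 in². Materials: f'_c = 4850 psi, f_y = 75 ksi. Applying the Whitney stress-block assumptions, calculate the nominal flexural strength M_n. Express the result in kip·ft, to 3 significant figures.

T = A_s f_y = 9.4 × 75 = 705 kips.
a = T/(0.85 f'_c b) = 705/(0.85 × 4.85 × 20.6) = 8.302 in.
M_n = T(d − a/2) = 705 × (26.7 − 4.151) = 15897.0 kip·in = 15897.0/12 = 1324.75 kip·ft.

M_n ≈ 1320 kip·ft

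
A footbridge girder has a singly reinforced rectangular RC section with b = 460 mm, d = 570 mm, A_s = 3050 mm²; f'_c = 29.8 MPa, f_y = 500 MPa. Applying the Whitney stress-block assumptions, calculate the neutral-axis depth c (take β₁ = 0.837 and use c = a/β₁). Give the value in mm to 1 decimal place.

T = A_s f_y = 3050 × 500 = 1525000 N = 1525 kN.
Setting C = 0.85 f'_c a b equal to T: a = 1525000/(0.85 × 29.8 × 460) = 130.881 mm.
With β₁ = 0.837, c = a/β₁ = 130.881/0.837 = 156.4 mm.

c ≈ 156.4 mm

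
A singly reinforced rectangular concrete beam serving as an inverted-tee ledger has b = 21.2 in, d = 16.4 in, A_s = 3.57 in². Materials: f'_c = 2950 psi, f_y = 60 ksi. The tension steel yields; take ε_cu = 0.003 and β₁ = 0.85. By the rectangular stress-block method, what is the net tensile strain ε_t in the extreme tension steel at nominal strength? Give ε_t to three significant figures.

a = A_s f_y/(0.85 f'_c b) = 4.029 in.
β₁ = 0.85, so c = a/β₁ = 4.029/0.85 = 4.740 in.
From the linear strain diagram with ε_cu = 0.003: ε_t = 0.003 (d − c)/c = 0.003 × (16.4 − 4.740)/4.740 = 0.00738.
Since ε_t ≥ 0.005, the section is tension-controlled.

ε_t ≈ 0.00738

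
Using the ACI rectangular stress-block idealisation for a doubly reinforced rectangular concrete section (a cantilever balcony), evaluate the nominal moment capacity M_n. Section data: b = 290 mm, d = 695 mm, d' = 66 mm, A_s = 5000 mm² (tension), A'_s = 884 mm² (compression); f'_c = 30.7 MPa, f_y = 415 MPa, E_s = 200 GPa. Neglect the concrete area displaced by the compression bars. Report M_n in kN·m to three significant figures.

M_n ≈ 1230 kN·m

Assume both tension and compression steel yield.
Net tension couple steel: A_s − A'_s = 4116 mm².
a = (A_s − A'_s) f_y / (0.85 f'_c b) = 1708140/(0.85 × 30.7 × 290) = 225.72 mm.
c = a/β₁ = 225.72/0.831 = 271.62 mm; ε'_s = 0.003(c − d')/c = 0.0023 ≥ f_y/E_s = 0.0021, so compression steel does yield.
M_n = (A_s − A'_s) f_y (d − a/2) + A'_s f_y (d − d') = [1708140 × (695 − 112.86) + 366860 × (695 − 66)] × 10⁻⁶ = 994.38 + 230.75 = 1225.13 kN·m.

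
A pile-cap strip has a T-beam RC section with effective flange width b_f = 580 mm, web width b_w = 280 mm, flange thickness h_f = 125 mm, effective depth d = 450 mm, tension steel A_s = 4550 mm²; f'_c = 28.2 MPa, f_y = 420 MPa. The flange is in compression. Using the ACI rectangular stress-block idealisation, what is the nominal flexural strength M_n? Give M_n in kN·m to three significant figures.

Tension: T = A_s f_y = 4550 × 420 = 1911000 N.
Try a within the flange: a = T/(0.85 f'_c b_f) = 1911000/(0.85 × 28.2 × 580) = 137.46 mm.
a = 137.46 > h_f = 125 mm: the block extends into the web. Split into flange-overhang and web parts.
C_f = 0.85 f'_c (b_f − b_w) h_f = 0.85 × 28.2 × (580 − 280) × 125 = 898875 N.
Remaining web compression depth: a_w = (T − C_f)/(0.85 f'_c b_w) = (1911000 − 898875)/(0.85 × 28.2 × 280) = 150.80 mm.
M_n = C_f(d − h_f/2) + (T − C_f)(d − a_w/2) = 898875 × (450 − 62.5) + 1012125 × (450 − 75.4) = 348.31 + 379.14 = 727.45 × 10⁶ N·mm.
M_n = 727.45 kN·m.

M_n ≈ 727 kN·m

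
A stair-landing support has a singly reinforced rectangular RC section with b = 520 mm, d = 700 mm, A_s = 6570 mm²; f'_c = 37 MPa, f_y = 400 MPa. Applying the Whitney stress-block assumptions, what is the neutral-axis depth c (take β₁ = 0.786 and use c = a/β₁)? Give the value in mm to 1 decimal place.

c ≈ 204.4 mm

T = A_s f_y = 6570 × 400 = 2628000 N = 2628 kN.
Setting C = 0.85 f'_c a b equal to T: a = 2628000/(0.85 × 37 × 520) = 160.695 mm.
With β₁ = 0.786, c = a/β₁ = 160.695/0.786 = 204.4 mm.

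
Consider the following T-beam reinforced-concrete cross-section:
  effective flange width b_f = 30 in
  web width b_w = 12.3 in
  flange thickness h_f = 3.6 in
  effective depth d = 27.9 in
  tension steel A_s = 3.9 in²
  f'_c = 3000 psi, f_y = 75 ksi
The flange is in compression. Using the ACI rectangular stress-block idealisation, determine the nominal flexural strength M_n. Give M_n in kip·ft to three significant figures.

M_n ≈ 633 kip·ft

Tension: T = A_s f_y = 3.9 × 75 = 292.5 kips.
Try a within the flange: a = T/(0.85 f'_c b_f) = 292.5/(0.85 × 3 × 30) = 3.824 in.
a = 3.824 > h_f = 3.6 in: the block extends into the web. Split into flange-overhang and web parts.
C_f = 0.85 f'_c (b_f − b_w) h_f = 0.85 × 3 × (30 − 12.3) × 3.6 = 162.5 kips.
Remaining web compression depth: a_w = (T − C_f)/(0.85 f'_c b_w) = (292.5 − 162.5)/(0.85 × 3 × 12.3) = 4.145 in.
M_n = C_f(d − h_f/2) + (T − C_f)(d − a_w/2) = 162.5 × (27.9 − 1.8) + 130 × (27.9 − 2.0725) = 4241.3 + 3357.6 = 7598.9 kip·in.
M_n = 7598.9/12 = 633.24 kip·ft.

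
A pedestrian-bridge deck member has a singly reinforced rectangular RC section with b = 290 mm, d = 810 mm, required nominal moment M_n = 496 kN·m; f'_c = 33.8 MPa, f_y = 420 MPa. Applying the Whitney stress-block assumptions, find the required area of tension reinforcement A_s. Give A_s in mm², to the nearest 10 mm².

With M_n = 0.85 f'_c a b (d − a/2), solve the quadratic for a:
a = d − √(d² − 2M_n/(0.85 f'_c b)) = 810 − √(810² − 2 × 496×10⁶/(0.85 × 33.8 × 290)) = 77.17 mm.
A_s = 0.85 f'_c a b / f_y = 0.85 × 33.8 × 77.17 × 290 / 420 = 1530.9 mm².

A_s ≈ 1530 mm²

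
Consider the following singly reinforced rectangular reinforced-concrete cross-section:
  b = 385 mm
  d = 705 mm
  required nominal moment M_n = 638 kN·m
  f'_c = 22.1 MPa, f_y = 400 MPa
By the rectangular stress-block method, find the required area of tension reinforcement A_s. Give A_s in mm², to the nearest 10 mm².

With M_n = 0.85 f'_c a b (d − a/2), solve the quadratic for a:
a = d − √(d² − 2M_n/(0.85 f'_c b)) = 705 − √(705² − 2 × 638×10⁶/(0.85 × 22.1 × 385)) = 138.79 mm.
A_s = 0.85 f'_c a b / f_y = 0.85 × 22.1 × 138.79 × 385 / 400 = 2509.4 mm².

A_s ≈ 2510 mm²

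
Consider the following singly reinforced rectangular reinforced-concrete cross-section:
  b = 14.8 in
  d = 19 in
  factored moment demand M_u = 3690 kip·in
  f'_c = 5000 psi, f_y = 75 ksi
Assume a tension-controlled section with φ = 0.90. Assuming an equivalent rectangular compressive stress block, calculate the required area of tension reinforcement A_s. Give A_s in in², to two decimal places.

A_s ≈ 3.20 in²

M_n = M_u/φ = 3690/0.90 = 4100 kip·in.
From M_n = 0.85 f'_c a b (d − a/2):
a = d − √(d² − 2M_n/(0.85 f'_c b)) = 19 − √(19² − 2 × 4100/(0.85 × 5 × 14.8)) = 3.813 in.
A_s = 0.85 f'_c a b / f_y = 0.85 × 5 × 3.813 × 14.8 / 75 = 3.198 in².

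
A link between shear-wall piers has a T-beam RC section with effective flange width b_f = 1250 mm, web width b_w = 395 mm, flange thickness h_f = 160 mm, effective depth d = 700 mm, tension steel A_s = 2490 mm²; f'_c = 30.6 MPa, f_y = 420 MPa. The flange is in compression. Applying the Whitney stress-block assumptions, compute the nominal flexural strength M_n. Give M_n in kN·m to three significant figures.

Tension: T = A_s f_y = 2490 × 420 = 1045800 N.
Try a within the flange: a = T/(0.85 f'_c b_f) = 1045800/(0.85 × 30.6 × 1250) = 32.17 mm.
Since a = 32.17 ≤ h_f = 160 mm, the stress block lies entirely in the flange; analyse as a rectangular beam of width b_f.
M_n = T(d − a/2) = 1045800 × (700 − 16.085) = 715.24 × 10⁶ N·mm.
M_n = 715.24 kN·m.

M_n ≈ 715 kN·m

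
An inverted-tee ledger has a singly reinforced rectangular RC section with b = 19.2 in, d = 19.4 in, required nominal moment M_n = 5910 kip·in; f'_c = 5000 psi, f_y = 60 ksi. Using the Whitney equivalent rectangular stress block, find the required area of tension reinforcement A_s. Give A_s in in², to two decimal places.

From M_n = 0.85 f'_c a b (d − a/2):
a = d − √(d² − 2M_n/(0.85 f'_c b)) = 19.4 − √(19.4² − 2 × 5910/(0.85 × 5 × 19.2)) = 4.185 in.
A_s = 0.85 f'_c a b / f_y = 0.85 × 5 × 4.185 × 19.2 / 60 = 5.692 in².

A_s ≈ 5.69 in²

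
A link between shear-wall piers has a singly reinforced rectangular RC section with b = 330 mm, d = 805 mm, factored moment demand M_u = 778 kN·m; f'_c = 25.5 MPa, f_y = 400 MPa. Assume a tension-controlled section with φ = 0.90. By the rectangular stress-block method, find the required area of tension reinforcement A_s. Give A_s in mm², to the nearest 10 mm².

M_n = M_u/φ = 778/0.90 = 864.444 kN·m.
With M_n = 0.85 f'_c a b (d − a/2), solve the quadratic for a:
a = d − √(d² − 2M_n/(0.85 f'_c b)) = 805 − √(805² − 2 × 864.444×10⁶/(0.85 × 25.5 × 330)) = 167.57 mm.
A_s = 0.85 f'_c a b / f_y = 0.85 × 25.5 × 167.57 × 330 / 400 = 2996.5 mm².

A_s ≈ 3000 mm²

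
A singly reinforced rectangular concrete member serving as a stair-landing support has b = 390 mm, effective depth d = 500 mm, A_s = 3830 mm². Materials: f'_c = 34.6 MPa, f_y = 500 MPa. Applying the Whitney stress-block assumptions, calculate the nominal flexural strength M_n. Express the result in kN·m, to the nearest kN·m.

M_n ≈ 798 kN·m

T = A_s f_y = 3830 × 500 = 1915000 N = 1915 kN.
From C = T: a = T/(0.85 f'_c b) = 1915000/(0.85 × 34.6 × 390) = 166.96 mm.
M_n = T(d − a/2) = 1915 kN × (500 − 83.48) mm = 797.64 kN·m.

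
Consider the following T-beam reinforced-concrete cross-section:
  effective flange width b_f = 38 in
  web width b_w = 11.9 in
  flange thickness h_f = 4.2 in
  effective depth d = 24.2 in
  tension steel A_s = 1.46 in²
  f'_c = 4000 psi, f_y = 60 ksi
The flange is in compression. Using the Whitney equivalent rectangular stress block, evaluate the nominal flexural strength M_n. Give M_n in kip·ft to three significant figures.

Tension: T = A_s f_y = 1.46 × 60 = 87.6 kips.
Try a within the flange: a = T/(0.85 f'_c b_f) = 87.6/(0.85 × 4 × 38) = 0.678 in.
Since a = 0.678 ≤ h_f = 4.2 in, the stress block lies entirely in the flange; analyse as a rectangular beam of width b_f.
M_n = T(d − a/2) = 87.6 × (24.2 − 0.339) = 2090.2 kip·in.
M_n = 2090.2/12 = 174.18 kip·ft.

M_n ≈ 174 kip·ft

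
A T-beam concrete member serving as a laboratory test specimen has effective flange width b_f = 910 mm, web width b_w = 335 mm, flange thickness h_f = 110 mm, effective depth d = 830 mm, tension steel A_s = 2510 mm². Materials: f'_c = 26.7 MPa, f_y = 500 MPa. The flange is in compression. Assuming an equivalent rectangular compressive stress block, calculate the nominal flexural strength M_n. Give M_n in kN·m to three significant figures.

Tension: T = A_s f_y = 2510 × 500 = 1255000 N.
Try a within the flange: a = T/(0.85 f'_c b_f) = 1255000/(0.85 × 26.7 × 910) = 60.77 mm.
Since a = 60.77 ≤ h_f = 110 mm, the stress block lies entirely in the flange; analyse as a rectangular beam of width b_f.
M_n = T(d − a/2) = 1255000 × (830 − 30.385) = 1003.52 × 10⁶ N·mm.
M_n = 1003.52 kN·m.

M_n ≈ 1000 kN·m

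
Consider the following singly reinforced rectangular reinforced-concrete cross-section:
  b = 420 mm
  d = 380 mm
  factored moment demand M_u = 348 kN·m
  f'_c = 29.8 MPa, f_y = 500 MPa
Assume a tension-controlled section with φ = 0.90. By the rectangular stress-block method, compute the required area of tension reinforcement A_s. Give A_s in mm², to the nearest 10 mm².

A_s ≈ 2390 mm²

M_n = M_u/φ = 348/0.90 = 386.667 kN·m.
With M_n = 0.85 f'_c a b (d − a/2), solve the quadratic for a:
a = d − √(d² − 2M_n/(0.85 f'_c b)) = 380 − √(380² − 2 × 386.667×10⁶/(0.85 × 29.8 × 420)) = 112.22 mm.
A_s = 0.85 f'_c a b / f_y = 0.85 × 29.8 × 112.22 × 420 / 500 = 2387.7 mm².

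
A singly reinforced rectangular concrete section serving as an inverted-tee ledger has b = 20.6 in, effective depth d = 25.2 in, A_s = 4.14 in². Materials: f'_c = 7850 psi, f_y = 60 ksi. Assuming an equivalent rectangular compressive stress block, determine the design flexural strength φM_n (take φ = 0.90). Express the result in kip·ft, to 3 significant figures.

T = A_s f_y = 4.14 × 60 = 248.4 kips.
a = T/(0.85 f'_c b) = 248.4/(0.85 × 7.85 × 20.6) = 1.807 in.
M_n = T(d − a/2) = 248.4 × (25.2 − 0.9035) = 6035.3 kip·in = 6035.3/12 = 502.94 kip·ft.
φM_n = 0.90 × 502.94 = 452.65 kip·ft.

φM_n ≈ 453 kip·ft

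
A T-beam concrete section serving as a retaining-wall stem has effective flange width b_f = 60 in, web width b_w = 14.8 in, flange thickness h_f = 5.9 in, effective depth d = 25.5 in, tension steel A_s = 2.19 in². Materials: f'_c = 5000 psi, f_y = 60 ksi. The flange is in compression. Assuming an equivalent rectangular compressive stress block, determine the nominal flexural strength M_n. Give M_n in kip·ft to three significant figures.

Tension: T = A_s f_y = 2.19 × 60 = 131.4 kips.
Try a within the flange: a = T/(0.85 f'_c b_f) = 131.4/(0.85 × 5 × 60) = 0.515 in.
Since a = 0.515 ≤ h_f = 5.9 in, the stress block lies entirely in the flange; analyse as a rectangular beam of width b_f.
M_n = T(d − a/2) = 131.4 × (25.5 − 0.2575) = 3316.9 kip·in.
M_n = 3316.9/12 = 276.41 kip·ft.

M_n ≈ 276 kip·ft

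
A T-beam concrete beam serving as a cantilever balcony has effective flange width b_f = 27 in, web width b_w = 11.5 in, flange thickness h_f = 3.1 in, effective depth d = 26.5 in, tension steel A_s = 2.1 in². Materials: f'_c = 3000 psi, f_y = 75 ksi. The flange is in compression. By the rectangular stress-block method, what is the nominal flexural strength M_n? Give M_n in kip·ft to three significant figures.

Tension: T = A_s f_y = 2.1 × 75 = 157.5 kips.
Try a within the flange: a = T/(0.85 f'_c b_f) = 157.5/(0.85 × 3 × 27) = 2.288 in.
Since a = 2.288 ≤ h_f = 3.1 in, the stress block lies entirely in the flange; analyse as a rectangular beam of width b_f.
M_n = T(d − a/2) = 157.5 × (26.5 − 1.144) = 3993.6 kip·in.
M_n = 3993.6/12 = 332.80 kip·ft.

M_n ≈ 333 kip·ft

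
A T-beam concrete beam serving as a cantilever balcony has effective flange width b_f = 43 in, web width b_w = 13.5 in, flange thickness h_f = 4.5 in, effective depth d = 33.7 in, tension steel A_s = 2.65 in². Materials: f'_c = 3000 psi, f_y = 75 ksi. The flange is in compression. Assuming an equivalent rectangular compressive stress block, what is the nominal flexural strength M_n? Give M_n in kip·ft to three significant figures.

M_n ≈ 543 kip·ft

Tension: T = A_s f_y = 2.65 × 75 = 198.75 kips.
Try a within the flange: a = T/(0.85 f'_c b_f) = 198.75/(0.85 × 3 × 43) = 1.813 in.
Since a = 1.813 ≤ h_f = 4.5 in, the stress block lies entirely in the flange; analyse as a rectangular beam of width b_f.
M_n = T(d − a/2) = 198.75 × (33.7 − 0.9065) = 6517.7 kip·in.
M_n = 6517.7/12 = 543.14 kip·ft.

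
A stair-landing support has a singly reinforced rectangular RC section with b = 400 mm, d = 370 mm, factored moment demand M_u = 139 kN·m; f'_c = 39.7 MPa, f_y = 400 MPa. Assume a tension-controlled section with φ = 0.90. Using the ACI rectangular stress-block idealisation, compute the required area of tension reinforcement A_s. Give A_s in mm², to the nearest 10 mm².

M_n = M_u/φ = 139/0.90 = 154.444 kN·m.
With M_n = 0.85 f'_c a b (d − a/2), solve the quadratic for a:
a = d − √(d² − 2M_n/(0.85 f'_c b)) = 370 − √(370² − 2 × 154.444×10⁶/(0.85 × 39.7 × 400)) = 32.34 mm.
A_s = 0.85 f'_c a b / f_y = 0.85 × 39.7 × 32.34 × 400 / 400 = 1091.3 mm².

A_s ≈ 1090 mm²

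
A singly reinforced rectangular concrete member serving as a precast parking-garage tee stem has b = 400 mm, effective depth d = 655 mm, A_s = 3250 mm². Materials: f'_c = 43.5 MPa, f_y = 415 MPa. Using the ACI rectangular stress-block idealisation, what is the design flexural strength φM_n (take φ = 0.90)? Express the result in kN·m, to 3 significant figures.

T = A_s f_y = 3250 × 415 = 1348750 N = 1348.75 kN.
From C = T: a = T/(0.85 f'_c b) = 1348750/(0.85 × 43.5 × 400) = 91.19 mm.
M_n = T(d − a/2) = 1348.75 kN × (655 − 45.595) mm = 821.93 kN·m.
φM_n = 0.90 × 821.93 = 739.74 kN·m.

φM_n ≈ 740 kN·m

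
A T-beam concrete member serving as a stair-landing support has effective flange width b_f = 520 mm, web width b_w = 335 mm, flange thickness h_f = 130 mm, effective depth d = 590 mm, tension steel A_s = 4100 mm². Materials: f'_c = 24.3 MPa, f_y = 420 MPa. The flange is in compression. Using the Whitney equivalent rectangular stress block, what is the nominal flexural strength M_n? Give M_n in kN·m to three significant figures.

Tension: T = A_s f_y = 4100 × 420 = 1722000 N.
Try a within the flange: a = T/(0.85 f'_c b_f) = 1722000/(0.85 × 24.3 × 520) = 160.33 mm.
a = 160.33 > h_f = 130 mm: the block extends into the web. Split into flange-overhang and web parts.
C_f = 0.85 f'_c (b_f − b_w) h_f = 0.85 × 24.3 × (520 − 335) × 130 = 496753 N.
Remaining web compression depth: a_w = (T − C_f)/(0.85 f'_c b_w) = (1722000 − 496753)/(0.85 × 24.3 × 335) = 177.07 mm.
M_n = C_f(d − h_f/2) + (T − C_f)(d − a_w/2) = 496753 × (590 − 65) + 1225247 × (590 − 88.535) = 260.80 + 614.42 = 875.22 × 10⁶ N·mm.
M_n = 875.22 kN·m.

M_n ≈ 875 kN·m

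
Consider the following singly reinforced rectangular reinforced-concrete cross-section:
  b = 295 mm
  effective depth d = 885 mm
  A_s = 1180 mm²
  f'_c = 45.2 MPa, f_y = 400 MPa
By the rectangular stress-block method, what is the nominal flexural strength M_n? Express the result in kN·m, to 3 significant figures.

T = A_s f_y = 1180 × 400 = 472000 N = 472 kN.
From C = T: a = T/(0.85 f'_c b) = 472000/(0.85 × 45.2 × 295) = 41.64 mm.
M_n = T(d − a/2) = 472 kN × (885 − 20.82) mm = 407.89 kN·m.

M_n ≈ 408 kN·m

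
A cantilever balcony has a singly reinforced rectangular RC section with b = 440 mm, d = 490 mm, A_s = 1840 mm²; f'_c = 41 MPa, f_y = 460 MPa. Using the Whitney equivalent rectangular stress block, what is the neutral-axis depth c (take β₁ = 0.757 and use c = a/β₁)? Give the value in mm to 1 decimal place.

c ≈ 72.9 mm

T = A_s f_y = 1840 × 460 = 846400 N = 846.4 kN.
Setting C = 0.85 f'_c a b equal to T: a = 846400/(0.85 × 41 × 440) = 55.198 mm.
With β₁ = 0.757, c = a/β₁ = 55.198/0.757 = 72.9 mm.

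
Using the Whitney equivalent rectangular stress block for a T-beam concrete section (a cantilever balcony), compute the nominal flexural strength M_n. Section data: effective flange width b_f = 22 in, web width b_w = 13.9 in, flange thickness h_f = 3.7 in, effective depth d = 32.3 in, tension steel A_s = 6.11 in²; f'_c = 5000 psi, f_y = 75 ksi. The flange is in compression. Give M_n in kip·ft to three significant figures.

Tension: T = A_s f_y = 6.11 × 75 = 458.25 kips.
Try a within the flange: a = T/(0.85 f'_c b_f) = 458.25/(0.85 × 5 × 22) = 4.901 in.
a = 4.901 > h_f = 3.7 in: the block extends into the web. Split into flange-overhang and web parts.
C_f = 0.85 f'_c (b_f − b_w) h_f = 0.85 × 5 × (22 − 13.9) × 3.7 = 127.4 kips.
Remaining web compression depth: a_w = (T − C_f)/(0.85 f'_c b_w) = (458.25 − 127.4)/(0.85 × 5 × 13.9) = 5.601 in.
M_n = C_f(d − h_f/2) + (T − C_f)(d − a_w/2) = 127.4 × (32.3 − 1.85) + 330.85 × (32.3 − 2.8005) = 3879.3 + 9759.9 = 13639.2 kip·in.
M_n = 13639.2/12 = 1136.60 kip·ft.

M_n ≈ 1140 kip·ft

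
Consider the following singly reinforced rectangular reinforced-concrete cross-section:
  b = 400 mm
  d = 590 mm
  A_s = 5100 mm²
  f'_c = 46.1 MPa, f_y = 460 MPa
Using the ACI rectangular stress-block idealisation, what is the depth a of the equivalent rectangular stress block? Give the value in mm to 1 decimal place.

a ≈ 149.7 mm

T = A_s f_y = 5100 × 460 = 2346000 N = 2346 kN.
Setting C = 0.85 f'_c a b equal to T: a = 2346000/(0.85 × 46.1 × 400) = 149.7 mm.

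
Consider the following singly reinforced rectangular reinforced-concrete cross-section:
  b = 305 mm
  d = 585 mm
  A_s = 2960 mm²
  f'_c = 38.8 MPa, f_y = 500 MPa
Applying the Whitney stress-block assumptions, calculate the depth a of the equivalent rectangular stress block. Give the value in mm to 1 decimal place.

T = A_s f_y = 2960 × 500 = 1480000 N = 1480 kN.
Setting C = 0.85 f'_c a b equal to T: a = 1480000/(0.85 × 38.8 × 305) = 147.1 mm.

a ≈ 147.1 mm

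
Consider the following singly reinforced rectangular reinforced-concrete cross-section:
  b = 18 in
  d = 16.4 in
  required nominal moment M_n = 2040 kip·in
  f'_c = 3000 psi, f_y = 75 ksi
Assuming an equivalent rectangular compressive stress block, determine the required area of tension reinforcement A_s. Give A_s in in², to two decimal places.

A_s ≈ 1.82 in²

From M_n = 0.85 f'_c a b (d − a/2):
a = d − √(d² − 2M_n/(0.85 f'_c b)) = 16.4 − √(16.4² − 2 × 2040/(0.85 × 3 × 18)) = 2.981 in.
A_s = 0.85 f'_c a b / f_y = 0.85 × 3 × 2.981 × 18 / 75 = 1.824 in².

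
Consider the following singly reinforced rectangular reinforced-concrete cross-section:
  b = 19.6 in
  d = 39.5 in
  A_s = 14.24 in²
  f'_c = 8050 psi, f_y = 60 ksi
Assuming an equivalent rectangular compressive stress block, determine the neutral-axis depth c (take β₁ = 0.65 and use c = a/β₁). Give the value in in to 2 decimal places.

T = A_s f_y = 14.24 × 60 = 854.4 kips.
a = T/(0.85 f'_c b) = 854.4/(0.85 × 8.05 × 19.6) = 6.3707 in.
With β₁ = 0.65, c = a/β₁ = 6.3707/0.65 = 9.80 in.

c ≈ 9.80 in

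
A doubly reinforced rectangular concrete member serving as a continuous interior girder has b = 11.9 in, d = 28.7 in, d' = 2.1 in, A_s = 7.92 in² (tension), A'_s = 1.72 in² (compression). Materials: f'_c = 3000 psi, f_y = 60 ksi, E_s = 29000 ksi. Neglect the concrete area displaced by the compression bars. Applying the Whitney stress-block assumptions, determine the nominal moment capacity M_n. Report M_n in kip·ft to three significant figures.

Assume both steels yield.
a = (A_s − A'_s) f_y/(0.85 f'_c b) = (7.92 − 1.72) × 60/(0.85 × 3 × 11.9) = 12.259 in.
c = a/β₁ = 12.259/0.85 = 14.422 in; ε'_s = 0.003(c − d')/c = 0.0026 ≥ ε_y = 0.0021, so the compression steel yields.
M_n = (A_s − A'_s) f_y (d − a/2) + A'_s f_y (d − d') = 372 × (28.7 − 6.1295) + 103.2 × (28.7 − 2.1) = 8396.2 + 2745.1 = 11141.3 kip·in = 11141.3/12 = 928.44 kip·ft.

M_n ≈ 928 kip·ft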